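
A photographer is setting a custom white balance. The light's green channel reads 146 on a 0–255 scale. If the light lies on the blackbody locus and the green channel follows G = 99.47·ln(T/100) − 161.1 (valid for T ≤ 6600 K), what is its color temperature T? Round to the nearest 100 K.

2200 K

ln t = (146 + 161.1) / 99.47 = 3.0874.
t = e^3.0874 = 21.919.
T = 100·t = 2192 K → 2200 K to the nearest 100 K.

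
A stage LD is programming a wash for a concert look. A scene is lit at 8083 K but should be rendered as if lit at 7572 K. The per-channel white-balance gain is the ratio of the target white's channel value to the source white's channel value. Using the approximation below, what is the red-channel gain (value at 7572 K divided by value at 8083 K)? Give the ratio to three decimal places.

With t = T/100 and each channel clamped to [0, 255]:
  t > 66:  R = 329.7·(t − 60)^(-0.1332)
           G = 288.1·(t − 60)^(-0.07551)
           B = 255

1.038

At 8083 K (t = 80.83):
  R = 329.7·(80.83 − 60)^(-0.1332) = 329.7·20.83^(-0.1332) = 329.7·0.66735 = 220.024.
At 7572 K (t = 75.72):
  R = 329.7·(75.72 − 60)^(-0.1332) = 329.7·15.72^(-0.1332) = 329.7·0.69284 = 228.429.
Gain = 228.429 / 220.024 = 1.0382 → 1.038.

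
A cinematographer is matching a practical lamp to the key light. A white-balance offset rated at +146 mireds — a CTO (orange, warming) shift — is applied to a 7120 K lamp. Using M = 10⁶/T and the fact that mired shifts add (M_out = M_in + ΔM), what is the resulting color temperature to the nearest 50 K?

3500 K

M_in = 10⁶/7120 = 140.45 mireds.
M_out = 140.45 + (+146) = 286.45 mireds.
T_out = 10⁶/286.45 = 3491.0 K → 3500 K.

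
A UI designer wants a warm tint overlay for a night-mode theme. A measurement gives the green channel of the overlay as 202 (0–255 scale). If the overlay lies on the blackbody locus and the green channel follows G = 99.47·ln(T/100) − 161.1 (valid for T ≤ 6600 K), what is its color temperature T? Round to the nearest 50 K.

ln t = (202 + 161.1) / 99.47 = 3.6503.
t = e^3.6503 = 38.488.
T = 100·t = 3849 K → 3850 K to the nearest 50 K.

3850 K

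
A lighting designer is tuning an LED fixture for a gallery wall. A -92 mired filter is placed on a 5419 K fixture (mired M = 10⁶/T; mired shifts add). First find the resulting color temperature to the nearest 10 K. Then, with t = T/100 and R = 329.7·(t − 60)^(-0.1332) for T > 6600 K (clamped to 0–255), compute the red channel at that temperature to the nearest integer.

197

M_in = 10⁶/5419 = 184.54; M_out = 184.54 + (-92) = 92.54.
T_out = 10⁶/92.54 = 10806.6 K → 10810 K; t = 108.1.
R = 329.7·(108.1 − 60)^(-0.1332) = 329.7·48.1^(-0.1332) = 329.7·0.59695 = 196.815.
Rounded: 197.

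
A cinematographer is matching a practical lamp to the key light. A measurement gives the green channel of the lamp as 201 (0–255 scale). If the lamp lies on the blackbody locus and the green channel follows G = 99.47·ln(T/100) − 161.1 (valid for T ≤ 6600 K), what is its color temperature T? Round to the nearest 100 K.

ln t = (201 + 161.1) / 99.47 = 3.6403.
t = e^3.6403 = 38.103.
T = 100·t = 3810 K → 3800 K to the nearest 100 K.

3800 K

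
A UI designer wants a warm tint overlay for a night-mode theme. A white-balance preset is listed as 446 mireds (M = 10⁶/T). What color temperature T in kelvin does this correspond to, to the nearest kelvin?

2242 K

T = 10⁶ / 446 = 2242.15 K → 2242 K.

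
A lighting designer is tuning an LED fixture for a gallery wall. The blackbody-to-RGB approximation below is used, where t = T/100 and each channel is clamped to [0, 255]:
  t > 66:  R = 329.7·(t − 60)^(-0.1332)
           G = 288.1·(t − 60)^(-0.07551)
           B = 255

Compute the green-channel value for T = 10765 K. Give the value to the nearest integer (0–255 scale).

215

t = 10765/100 = 107.65; the t > 66 branch applies.
G = 288.1·(107.65 − 60)^(-0.07551) = 288.1·47.65^(-0.07551) = 288.1·0.74695 = 215.195.
Rounded: 215.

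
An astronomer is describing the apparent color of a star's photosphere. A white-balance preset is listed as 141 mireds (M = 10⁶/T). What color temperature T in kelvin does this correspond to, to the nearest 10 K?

7090 K

T = 10⁶ / 141 = 7092.20 K → 7090 K.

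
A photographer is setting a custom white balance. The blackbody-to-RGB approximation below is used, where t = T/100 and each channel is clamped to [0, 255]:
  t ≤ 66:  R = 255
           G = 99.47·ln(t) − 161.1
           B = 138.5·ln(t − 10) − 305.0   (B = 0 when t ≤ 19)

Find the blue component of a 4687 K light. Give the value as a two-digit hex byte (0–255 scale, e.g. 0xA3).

t = 4687/100 = 46.87; the t ≤ 66 branch applies.
B = 138.5·ln(46.87 − 10) − 305.0 = 138.5·ln 36.87 − 305.0 = 138.5·3.6074 − 305.0 = 194.625.
Rounded: 195; in hex, 0xC3.

0xC3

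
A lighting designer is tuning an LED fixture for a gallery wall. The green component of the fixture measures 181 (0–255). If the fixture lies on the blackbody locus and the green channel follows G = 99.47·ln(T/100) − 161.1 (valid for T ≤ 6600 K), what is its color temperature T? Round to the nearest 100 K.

3100 K

ln t = (181 + 161.1) / 99.47 = 3.4392.
t = e^3.4392 = 31.163.
T = 100·t = 3116 K → 3100 K to the nearest 100 K.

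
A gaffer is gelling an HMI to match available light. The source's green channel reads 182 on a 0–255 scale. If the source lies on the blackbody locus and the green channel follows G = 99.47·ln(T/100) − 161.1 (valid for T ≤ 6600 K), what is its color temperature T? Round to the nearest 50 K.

ln t = (182 + 161.1) / 99.47 = 3.4493.
t = e^3.4493 = 31.478.
T = 100·t = 3148 K → 3150 K to the nearest 50 K.

3150 K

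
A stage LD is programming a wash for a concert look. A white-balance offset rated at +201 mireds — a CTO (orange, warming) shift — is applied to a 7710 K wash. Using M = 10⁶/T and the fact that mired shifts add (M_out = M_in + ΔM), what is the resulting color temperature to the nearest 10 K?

3020 K

M_in = 10⁶/7710 = 129.70 mireds.
M_out = 129.70 + (+201) = 330.70 mireds.
T_out = 10⁶/330.70 = 3023.9 K → 3020 K.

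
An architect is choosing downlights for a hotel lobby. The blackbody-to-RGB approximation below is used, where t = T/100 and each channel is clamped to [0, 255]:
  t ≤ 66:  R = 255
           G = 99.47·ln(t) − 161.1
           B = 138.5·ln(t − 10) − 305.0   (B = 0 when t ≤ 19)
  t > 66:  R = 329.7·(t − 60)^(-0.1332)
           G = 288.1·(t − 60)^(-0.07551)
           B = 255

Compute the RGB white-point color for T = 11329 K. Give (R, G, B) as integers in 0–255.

t = 11329/100 = 113.29; the t > 66 branch applies.
R = 329.7·(113.29 − 60)^(-0.1332) = 329.7·53.29^(-0.1332) = 329.7·0.58886 = 194.147.
G = 288.1·(113.29 − 60)^(-0.07551) = 288.1·53.29^(-0.07551) = 288.1·0.74066 = 213.385.
B = 255 by definition for t > 66.
Rounded: (194, 213, 255).

(194, 213, 255)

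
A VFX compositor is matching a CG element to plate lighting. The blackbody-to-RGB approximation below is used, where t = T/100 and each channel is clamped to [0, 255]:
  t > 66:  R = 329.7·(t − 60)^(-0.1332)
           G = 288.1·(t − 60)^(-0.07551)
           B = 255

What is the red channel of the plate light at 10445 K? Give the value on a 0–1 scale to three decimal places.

0.780

t = 10445/100 = 104.45; the t > 66 branch applies.
R = 329.7·(104.45 − 60)^(-0.1332) = 329.7·44.45^(-0.1332) = 329.7·0.60326 = 198.894.
On a 0–1 scale: 198.894/255 = 0.7800 → 0.780.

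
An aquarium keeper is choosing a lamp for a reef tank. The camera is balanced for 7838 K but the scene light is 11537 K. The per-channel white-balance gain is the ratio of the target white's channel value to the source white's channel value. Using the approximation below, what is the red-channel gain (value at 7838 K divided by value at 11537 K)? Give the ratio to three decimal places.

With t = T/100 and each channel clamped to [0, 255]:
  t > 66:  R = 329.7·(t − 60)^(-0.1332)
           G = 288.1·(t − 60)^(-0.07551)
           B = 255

1.158

At 11537 K (t = 115.37):
  R = 329.7·(115.37 − 60)^(-0.1332) = 329.7·55.37^(-0.1332) = 329.7·0.58586 = 193.159.
At 7838 K (t = 78.38):
  R = 329.7·(78.38 − 60)^(-0.1332) = 329.7·18.38^(-0.1332) = 329.7·0.67856 = 223.722.
Gain = 223.722 / 193.159 = 1.1582 → 1.158.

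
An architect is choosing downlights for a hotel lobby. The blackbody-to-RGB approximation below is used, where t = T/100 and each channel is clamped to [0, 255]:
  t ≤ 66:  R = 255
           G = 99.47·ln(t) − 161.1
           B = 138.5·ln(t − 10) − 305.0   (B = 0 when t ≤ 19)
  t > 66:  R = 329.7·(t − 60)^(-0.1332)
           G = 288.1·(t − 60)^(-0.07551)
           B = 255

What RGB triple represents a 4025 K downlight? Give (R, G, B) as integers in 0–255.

t = 4025/100 = 40.25; the t ≤ 66 branch applies.
R = 255 by definition for t ≤ 66.
G = 99.47·ln 40.25 − 161.1 = 99.47·3.6951 − 161.1 = 206.453.
B = 138.5·ln(40.25 − 10) − 305.0 = 138.5·ln 30.25 − 305.0 = 138.5·3.4095 − 305.0 = 167.215.
Rounded: (255, 206, 167).

(255, 206, 167)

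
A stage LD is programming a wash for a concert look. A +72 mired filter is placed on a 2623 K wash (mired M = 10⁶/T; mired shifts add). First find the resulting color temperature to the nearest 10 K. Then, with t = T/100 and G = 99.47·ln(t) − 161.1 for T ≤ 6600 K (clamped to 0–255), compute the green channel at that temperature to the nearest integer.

M_in = 10⁶/2623 = 381.24; M_out = 381.24 + (+72) = 453.24.
T_out = 10⁶/453.24 = 2206.3 K → 2210 K; t = 22.1.
G = 99.47·ln 22.1 − 161.1 = 99.47·3.0956 − 161.1 = 146.817.
Rounded: 147.

147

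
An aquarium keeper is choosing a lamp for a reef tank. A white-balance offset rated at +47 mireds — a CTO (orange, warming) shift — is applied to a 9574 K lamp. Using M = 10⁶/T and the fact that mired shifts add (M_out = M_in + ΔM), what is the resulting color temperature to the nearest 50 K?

M_in = 10⁶/9574 = 104.45 mireds.
M_out = 104.45 + (+47) = 151.45 mireds.
T_out = 10⁶/151.45 = 6602.9 K → 6600 K.

6600 K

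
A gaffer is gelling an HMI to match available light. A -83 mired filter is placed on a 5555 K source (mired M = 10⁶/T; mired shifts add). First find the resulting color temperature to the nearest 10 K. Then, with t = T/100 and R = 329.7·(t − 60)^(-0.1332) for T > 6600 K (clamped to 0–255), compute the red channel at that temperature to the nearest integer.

M_in = 10⁶/5555 = 180.02; M_out = 180.02 + (-83) = 97.02.
T_out = 10⁶/97.02 = 10307.4 K → 10310 K; t = 103.1.
R = 329.7·(103.1 − 60)^(-0.1332) = 329.7·43.1^(-0.1332) = 329.7·0.60574 = 199.713.
Rounded: 200.

200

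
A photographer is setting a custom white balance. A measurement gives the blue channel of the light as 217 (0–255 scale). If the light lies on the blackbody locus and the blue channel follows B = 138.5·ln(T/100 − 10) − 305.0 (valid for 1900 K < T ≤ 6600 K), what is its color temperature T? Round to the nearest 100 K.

5300 K

ln(t − 10) = (217 + 305.0) / 138.5 = 3.7690.
t − 10 = e^3.7690 = 43.335, so t = 53.335.
T = 100·t = 5333 K → 5300 K to the nearest 100 K.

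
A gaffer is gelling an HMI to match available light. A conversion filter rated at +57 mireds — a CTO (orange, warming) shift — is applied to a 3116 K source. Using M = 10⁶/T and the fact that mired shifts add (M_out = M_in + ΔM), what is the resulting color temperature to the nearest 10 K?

2650 K

M_in = 10⁶/3116 = 320.92 mireds.
M_out = 320.92 + (+57) = 377.92 mireds.
T_out = 10⁶/377.92 = 2646.0 K → 2650 K.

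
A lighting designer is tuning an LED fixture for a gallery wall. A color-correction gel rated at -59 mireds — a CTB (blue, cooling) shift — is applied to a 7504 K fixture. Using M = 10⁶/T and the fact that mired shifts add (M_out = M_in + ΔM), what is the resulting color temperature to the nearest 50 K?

M_in = 10⁶/7504 = 133.26 mireds.
M_out = 133.26 + (-59) = 74.26 mireds.
T_out = 10⁶/74.26 = 13465.8 K → 13450 K.

13450 K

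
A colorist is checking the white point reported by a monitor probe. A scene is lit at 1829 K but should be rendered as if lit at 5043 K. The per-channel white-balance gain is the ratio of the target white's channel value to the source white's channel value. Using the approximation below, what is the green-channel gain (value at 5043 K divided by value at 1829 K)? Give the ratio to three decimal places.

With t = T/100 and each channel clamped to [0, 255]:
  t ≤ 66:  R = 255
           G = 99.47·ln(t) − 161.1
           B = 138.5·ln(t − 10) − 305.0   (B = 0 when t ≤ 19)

At 1829 K (t = 18.29):
  G = 99.47·ln 18.29 − 161.1 = 99.47·2.9064 − 161.1 = 127.995.
At 5043 K (t = 50.43):
  G = 99.47·ln 50.43 − 161.1 = 99.47·3.9206 − 161.1 = 228.881.
Gain = 228.881 / 127.995 = 1.7882 → 1.788.

1.788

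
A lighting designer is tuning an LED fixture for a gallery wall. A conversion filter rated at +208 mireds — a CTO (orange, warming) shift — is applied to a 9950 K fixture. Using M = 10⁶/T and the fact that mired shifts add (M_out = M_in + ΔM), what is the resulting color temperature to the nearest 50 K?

3250 K

M_in = 10⁶/9950 = 100.50 mireds.
M_out = 100.50 + (+208) = 308.50 mireds.
T_out = 10⁶/308.50 = 3241.5 K → 3250 K.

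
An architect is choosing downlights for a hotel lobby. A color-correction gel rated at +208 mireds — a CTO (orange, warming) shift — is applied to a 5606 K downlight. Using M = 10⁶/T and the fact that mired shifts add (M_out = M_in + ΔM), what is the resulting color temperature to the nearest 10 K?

2590 K

M_in = 10⁶/5606 = 178.38 mireds.
M_out = 178.38 + (+208) = 386.38 mireds.
T_out = 10⁶/386.38 = 2588.1 K → 2590 K.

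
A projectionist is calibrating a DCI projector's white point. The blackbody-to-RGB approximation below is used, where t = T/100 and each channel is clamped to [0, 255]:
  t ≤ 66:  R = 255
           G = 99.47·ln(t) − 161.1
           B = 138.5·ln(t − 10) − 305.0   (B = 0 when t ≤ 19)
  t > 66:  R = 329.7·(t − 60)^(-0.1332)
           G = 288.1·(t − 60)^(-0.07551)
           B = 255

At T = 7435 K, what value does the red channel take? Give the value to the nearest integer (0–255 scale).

231

t = 7435/100 = 74.35; the t > 66 branch applies.
R = 329.7·(74.35 − 60)^(-0.1332) = 329.7·14.35^(-0.1332) = 329.7·0.70131 = 231.220.
Rounded: 231.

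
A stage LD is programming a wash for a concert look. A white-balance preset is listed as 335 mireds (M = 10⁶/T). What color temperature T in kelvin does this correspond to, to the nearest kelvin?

T = 10⁶ / 335 = 2985.07 K → 2985 K.

2985 K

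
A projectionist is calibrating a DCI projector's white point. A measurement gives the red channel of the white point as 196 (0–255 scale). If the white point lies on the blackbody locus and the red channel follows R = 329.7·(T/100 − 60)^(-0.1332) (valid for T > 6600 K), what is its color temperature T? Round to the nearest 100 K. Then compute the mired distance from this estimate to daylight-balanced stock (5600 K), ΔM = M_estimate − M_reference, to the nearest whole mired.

(t − 60)^(-0.1332) = 196/329.7 = 0.59448.
t − 60 = 0.59448^(1/-0.1332) = 0.59448^(-7.508) = 49.621, so t = 109.621.
T = 100·t = 10962 K → 11000 K to the nearest 100 K.
M_estimate = 10⁶/11000 = 90.91; M_reference = 10⁶/5600 = 178.57.
ΔM = 90.91 − 178.57 = -87.66 → -88 mireds.

-88 mireds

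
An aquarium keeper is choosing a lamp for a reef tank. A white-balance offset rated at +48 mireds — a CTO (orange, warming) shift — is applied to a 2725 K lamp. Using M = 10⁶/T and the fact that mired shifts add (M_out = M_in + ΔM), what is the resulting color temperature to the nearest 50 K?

M_in = 10⁶/2725 = 366.97 mireds.
M_out = 366.97 + (+48) = 414.97 mireds.
T_out = 10⁶/414.97 = 2409.8 K → 2400 K.

2400 K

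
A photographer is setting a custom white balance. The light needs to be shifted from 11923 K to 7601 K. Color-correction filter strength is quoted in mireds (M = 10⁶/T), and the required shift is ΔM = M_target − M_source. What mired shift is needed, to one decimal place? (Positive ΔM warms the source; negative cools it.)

+47.7 mireds

M_source = 10⁶/11923 = 83.872; M_target = 10⁶/7601 = 131.562.
ΔM = 131.562 − 83.872 = 47.690 → +47.7 mireds, a warming shift.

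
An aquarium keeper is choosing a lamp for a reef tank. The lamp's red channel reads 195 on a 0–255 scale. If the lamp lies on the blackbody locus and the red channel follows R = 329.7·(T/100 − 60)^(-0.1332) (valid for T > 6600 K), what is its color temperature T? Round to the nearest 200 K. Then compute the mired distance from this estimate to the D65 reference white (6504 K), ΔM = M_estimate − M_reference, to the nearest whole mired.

(t − 60)^(-0.1332) = 195/329.7 = 0.59145.
t − 60 = 0.59145^(1/-0.1332) = 0.59145^(-7.508) = 51.564, so t = 111.564.
T = 100·t = 11156 K → 11200 K to the nearest 200 K.
M_estimate = 10⁶/11200 = 89.29; M_reference = 10⁶/6504 = 153.75.
ΔM = 89.29 − 153.75 = -64.47 → -64 mireds.

-64 mireds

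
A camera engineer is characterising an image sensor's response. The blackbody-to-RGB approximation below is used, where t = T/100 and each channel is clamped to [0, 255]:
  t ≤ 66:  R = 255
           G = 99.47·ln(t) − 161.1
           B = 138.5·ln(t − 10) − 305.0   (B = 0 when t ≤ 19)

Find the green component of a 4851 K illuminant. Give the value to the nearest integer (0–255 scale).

t = 4851/100 = 48.51; the t ≤ 66 branch applies.
G = 99.47·ln 48.51 − 161.1 = 99.47·3.8818 − 161.1 = 225.020.
Rounded: 225.

225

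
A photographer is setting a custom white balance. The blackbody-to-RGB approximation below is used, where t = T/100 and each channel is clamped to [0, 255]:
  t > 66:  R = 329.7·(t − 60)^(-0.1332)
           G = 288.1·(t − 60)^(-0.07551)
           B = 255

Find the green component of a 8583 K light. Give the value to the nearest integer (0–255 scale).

225

t = 8583/100 = 85.83; the t > 66 branch applies.
G = 288.1·(85.83 − 60)^(-0.07551) = 288.1·25.83^(-0.07551) = 288.1·0.78229 = 225.379.
Rounded: 225.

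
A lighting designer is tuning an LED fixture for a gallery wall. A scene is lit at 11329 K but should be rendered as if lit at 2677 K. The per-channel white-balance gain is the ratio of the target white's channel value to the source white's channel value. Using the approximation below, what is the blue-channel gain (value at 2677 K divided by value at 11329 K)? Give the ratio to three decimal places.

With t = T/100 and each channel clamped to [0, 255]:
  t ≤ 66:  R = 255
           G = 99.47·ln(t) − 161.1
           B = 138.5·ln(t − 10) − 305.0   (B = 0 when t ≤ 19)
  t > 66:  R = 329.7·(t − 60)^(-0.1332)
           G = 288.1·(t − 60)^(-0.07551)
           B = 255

0.335

At 11329 K (t = 113.29):
  B = 255 by definition for t > 66.
At 2677 K (t = 26.77):
  B = 138.5·ln(26.77 − 10) − 305.0 = 138.5·ln 16.77 − 305.0 = 138.5·2.8196 − 305.0 = 85.513.
Gain = 85.513 / 255.000 = 0.3353 → 0.335.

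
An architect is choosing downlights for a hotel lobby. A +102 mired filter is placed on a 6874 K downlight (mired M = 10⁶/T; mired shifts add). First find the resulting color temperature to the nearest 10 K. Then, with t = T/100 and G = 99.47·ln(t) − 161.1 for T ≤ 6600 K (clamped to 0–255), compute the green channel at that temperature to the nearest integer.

207

M_in = 10⁶/6874 = 145.48; M_out = 145.48 + (+102) = 247.48.
T_out = 10⁶/247.48 = 4040.8 K → 4040 K; t = 40.4.
G = 99.47·ln 40.4 − 161.1 = 99.47·3.6988 − 161.1 = 206.823.
Rounded: 207.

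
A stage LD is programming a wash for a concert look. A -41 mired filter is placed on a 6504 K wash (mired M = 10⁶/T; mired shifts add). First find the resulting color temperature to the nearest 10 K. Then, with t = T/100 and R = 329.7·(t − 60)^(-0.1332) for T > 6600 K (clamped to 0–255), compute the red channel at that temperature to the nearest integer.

M_in = 10⁶/6504 = 153.75; M_out = 153.75 + (-41) = 112.75.
T_out = 10⁶/112.75 = 8869.1 K → 8870 K; t = 88.7.
R = 329.7·(88.7 − 60)^(-0.1332) = 329.7·28.7^(-0.1332) = 329.7·0.63946 = 210.828.
Rounded: 211.

211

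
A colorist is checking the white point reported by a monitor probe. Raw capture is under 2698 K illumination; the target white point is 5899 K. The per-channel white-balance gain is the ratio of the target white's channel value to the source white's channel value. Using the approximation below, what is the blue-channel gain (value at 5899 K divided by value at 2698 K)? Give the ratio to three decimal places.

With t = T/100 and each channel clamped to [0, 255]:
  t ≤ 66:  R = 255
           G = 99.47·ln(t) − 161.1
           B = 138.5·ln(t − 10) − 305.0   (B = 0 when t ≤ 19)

2.682

At 2698 K (t = 26.98):
  B = 138.5·ln(26.98 − 10) − 305.0 = 138.5·ln 16.98 − 305.0 = 138.5·2.8320 − 305.0 = 87.237.
At 5899 K (t = 58.99):
  B = 138.5·ln(58.99 − 10) − 305.0 = 138.5·ln 48.99 − 305.0 = 138.5·3.8916 − 305.0 = 233.989.
Gain = 233.989 / 87.237 = 2.6822 → 2.682.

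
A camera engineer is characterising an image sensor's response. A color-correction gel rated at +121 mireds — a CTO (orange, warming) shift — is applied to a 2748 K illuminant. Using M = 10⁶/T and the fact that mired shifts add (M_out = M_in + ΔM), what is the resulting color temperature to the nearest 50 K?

M_in = 10⁶/2748 = 363.90 mireds.
M_out = 363.90 + (+121) = 484.90 mireds.
T_out = 10⁶/484.90 = 2062.3 K → 2050 K.

2050 K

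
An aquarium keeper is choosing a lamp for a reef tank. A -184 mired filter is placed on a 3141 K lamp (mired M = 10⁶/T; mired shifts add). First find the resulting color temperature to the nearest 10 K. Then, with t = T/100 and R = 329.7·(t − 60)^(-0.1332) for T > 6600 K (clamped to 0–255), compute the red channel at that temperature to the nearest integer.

M_in = 10⁶/3141 = 318.37; M_out = 318.37 + (-184) = 134.37.
T_out = 10⁶/134.37 = 7442.1 K → 7440 K; t = 74.4.
R = 329.7·(74.4 − 60)^(-0.1332) = 329.7·14.4^(-0.1332) = 329.7·0.70098 = 231.113.
Rounded: 231.

231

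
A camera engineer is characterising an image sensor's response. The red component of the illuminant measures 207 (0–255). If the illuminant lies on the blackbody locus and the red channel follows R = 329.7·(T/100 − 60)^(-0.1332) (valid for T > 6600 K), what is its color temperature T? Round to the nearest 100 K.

(t − 60)^(-0.1332) = 207/329.7 = 0.62784.
t − 60 = 0.62784^(1/-0.1332) = 0.62784^(-7.508) = 32.933, so t = 92.933.
T = 100·t = 9293 K → 9300 K to the nearest 100 K.

9300 K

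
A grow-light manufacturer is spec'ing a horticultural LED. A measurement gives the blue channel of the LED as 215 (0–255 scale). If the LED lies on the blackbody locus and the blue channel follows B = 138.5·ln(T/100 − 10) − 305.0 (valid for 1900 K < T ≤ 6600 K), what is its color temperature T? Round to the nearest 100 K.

5300 K

ln(t − 10) = (215 + 305.0) / 138.5 = 3.7545.
t − 10 = e^3.7545 = 42.713, so t = 52.713.
T = 100·t = 5271 K → 5300 K to the nearest 100 K.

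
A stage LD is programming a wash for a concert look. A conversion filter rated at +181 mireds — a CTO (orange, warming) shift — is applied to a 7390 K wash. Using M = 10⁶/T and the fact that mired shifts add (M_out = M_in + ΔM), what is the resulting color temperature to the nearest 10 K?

M_in = 10⁶/7390 = 135.32 mireds.
M_out = 135.32 + (+181) = 316.32 mireds.
T_out = 10⁶/316.32 = 3161.4 K → 3160 K.

3160 K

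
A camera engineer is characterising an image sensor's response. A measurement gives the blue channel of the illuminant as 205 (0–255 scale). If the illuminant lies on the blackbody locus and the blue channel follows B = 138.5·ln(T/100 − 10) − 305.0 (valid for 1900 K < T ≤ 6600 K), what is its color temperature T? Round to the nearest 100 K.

ln(t − 10) = (205 + 305.0) / 138.5 = 3.6823.
t − 10 = e^3.6823 = 39.738, so t = 49.738.
T = 100·t = 4974 K → 5000 K to the nearest 100 K.

5000 K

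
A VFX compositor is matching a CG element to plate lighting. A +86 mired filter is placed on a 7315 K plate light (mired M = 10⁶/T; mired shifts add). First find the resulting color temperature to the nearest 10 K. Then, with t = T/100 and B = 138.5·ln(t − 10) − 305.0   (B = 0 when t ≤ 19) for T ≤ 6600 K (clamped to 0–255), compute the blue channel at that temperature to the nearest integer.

M_in = 10⁶/7315 = 136.71; M_out = 136.71 + (+86) = 222.71.
T_out = 10⁶/222.71 = 4490.2 K → 4490 K; t = 44.9.
B = 138.5·ln(44.9 − 10) − 305.0 = 138.5·ln 34.9 − 305.0 = 138.5·3.5525 − 305.0 = 187.019.
Rounded: 187.

187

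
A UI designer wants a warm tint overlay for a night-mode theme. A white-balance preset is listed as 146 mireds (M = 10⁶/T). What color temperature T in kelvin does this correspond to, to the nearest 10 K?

T = 10⁶ / 146 = 6849.32 K → 6850 K.

6850 K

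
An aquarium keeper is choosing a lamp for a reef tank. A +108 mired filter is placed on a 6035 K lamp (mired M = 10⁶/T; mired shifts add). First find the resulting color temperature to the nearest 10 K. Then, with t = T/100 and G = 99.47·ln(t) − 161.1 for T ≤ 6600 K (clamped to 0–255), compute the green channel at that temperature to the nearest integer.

197

M_in = 10⁶/6035 = 165.70; M_out = 165.70 + (+108) = 273.70.
T_out = 10⁶/273.70 = 3653.6 K → 3650 K; t = 36.5.
G = 99.47·ln 36.5 − 161.1 = 99.47·3.5973 − 161.1 = 196.725.
Rounded: 197.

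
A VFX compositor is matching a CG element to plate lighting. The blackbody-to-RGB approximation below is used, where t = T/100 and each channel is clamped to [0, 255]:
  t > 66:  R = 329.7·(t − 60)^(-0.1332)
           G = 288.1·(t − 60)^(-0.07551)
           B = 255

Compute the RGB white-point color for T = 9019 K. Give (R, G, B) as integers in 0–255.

t = 9019/100 = 90.19; the t > 66 branch applies.
R = 329.7·(90.19 − 60)^(-0.1332) = 329.7·30.19^(-0.1332) = 329.7·0.63516 = 209.412.
G = 288.1·(90.19 − 60)^(-0.07551) = 288.1·30.19^(-0.07551) = 288.1·0.77314 = 222.740.
B = 255 by definition for t > 66.
Rounded: (209, 223, 255).

(209, 223, 255)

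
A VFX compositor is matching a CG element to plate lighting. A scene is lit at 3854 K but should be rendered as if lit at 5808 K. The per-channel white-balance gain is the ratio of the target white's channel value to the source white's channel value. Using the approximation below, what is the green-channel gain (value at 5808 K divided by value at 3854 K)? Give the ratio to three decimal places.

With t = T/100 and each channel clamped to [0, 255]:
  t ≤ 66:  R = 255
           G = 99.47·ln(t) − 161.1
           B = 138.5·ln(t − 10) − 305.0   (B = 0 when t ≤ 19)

At 3854 K (t = 38.54):
  G = 99.47·ln 38.54 − 161.1 = 99.47·3.6517 − 161.1 = 202.134.
At 5808 K (t = 58.08):
  G = 99.47·ln 58.08 − 161.1 = 99.47·4.0618 − 161.1 = 242.929.
Gain = 242.929 / 202.134 = 1.2018 → 1.202.

1.202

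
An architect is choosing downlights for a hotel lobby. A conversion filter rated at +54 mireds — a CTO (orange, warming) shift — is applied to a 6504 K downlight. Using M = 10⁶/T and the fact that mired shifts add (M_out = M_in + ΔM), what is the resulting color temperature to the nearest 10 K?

M_in = 10⁶/6504 = 153.75 mireds.
M_out = 153.75 + (+54) = 207.75 mireds.
T_out = 10⁶/207.75 = 4813.4 K → 4810 K.

4810 K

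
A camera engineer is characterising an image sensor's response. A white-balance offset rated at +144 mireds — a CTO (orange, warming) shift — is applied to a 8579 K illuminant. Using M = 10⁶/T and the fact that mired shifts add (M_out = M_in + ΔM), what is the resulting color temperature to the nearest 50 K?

M_in = 10⁶/8579 = 116.56 mireds.
M_out = 116.56 + (+144) = 260.56 mireds.
T_out = 10⁶/260.56 = 3837.8 K → 3850 K.

3850 K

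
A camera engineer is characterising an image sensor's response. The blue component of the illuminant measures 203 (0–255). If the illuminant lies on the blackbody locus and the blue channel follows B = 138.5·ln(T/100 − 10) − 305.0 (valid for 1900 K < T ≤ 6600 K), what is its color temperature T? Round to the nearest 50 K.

ln(t − 10) = (203 + 305.0) / 138.5 = 3.6679.
t − 10 = e^3.6679 = 39.168, so t = 49.168.
T = 100·t = 4917 K → 4900 K to the nearest 50 K.

4900 K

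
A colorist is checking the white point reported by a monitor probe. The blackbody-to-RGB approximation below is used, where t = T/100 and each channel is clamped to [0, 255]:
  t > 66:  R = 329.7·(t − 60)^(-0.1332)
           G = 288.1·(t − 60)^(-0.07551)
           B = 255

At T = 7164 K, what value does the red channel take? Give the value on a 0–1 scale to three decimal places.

t = 7164/100 = 71.64; the t > 66 branch applies.
R = 329.7·(71.64 − 60)^(-0.1332) = 329.7·11.64^(-0.1332) = 329.7·0.72113 = 237.757.
On a 0–1 scale: 237.757/255 = 0.9324 → 0.932.

0.932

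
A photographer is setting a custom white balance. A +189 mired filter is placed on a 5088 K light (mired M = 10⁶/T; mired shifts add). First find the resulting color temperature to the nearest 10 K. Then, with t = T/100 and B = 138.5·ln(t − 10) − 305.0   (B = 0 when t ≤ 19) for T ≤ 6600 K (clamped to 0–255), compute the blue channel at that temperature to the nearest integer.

78

M_in = 10⁶/5088 = 196.54; M_out = 196.54 + (+189) = 385.54.
T_out = 10⁶/385.54 = 2593.8 K → 2590 K; t = 25.9.
B = 138.5·ln(25.9 − 10) − 305.0 = 138.5·ln 15.9 − 305.0 = 138.5·2.7663 − 305.0 = 78.135.
Rounded: 78.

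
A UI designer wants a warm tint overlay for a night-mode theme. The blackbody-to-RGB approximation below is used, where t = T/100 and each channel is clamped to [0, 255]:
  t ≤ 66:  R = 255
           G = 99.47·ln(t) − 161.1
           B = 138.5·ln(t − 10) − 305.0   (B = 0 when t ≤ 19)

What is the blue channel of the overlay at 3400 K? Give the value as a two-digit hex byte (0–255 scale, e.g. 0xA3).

0x87

t = 3400/100 = 34; the t ≤ 66 branch applies.
B = 138.5·ln(34 − 10) − 305.0 = 138.5·ln 24 − 305.0 = 138.5·3.1781 − 305.0 = 135.160.
Rounded: 135; in hex, 0x87.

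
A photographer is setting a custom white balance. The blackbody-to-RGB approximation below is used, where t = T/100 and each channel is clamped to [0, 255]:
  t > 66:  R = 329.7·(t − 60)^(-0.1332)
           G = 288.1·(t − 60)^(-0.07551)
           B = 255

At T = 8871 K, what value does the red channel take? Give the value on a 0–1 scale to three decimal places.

t = 8871/100 = 88.71; the t > 66 branch applies.
R = 329.7·(88.71 − 60)^(-0.1332) = 329.7·28.71^(-0.1332) = 329.7·0.63943 = 210.819.
On a 0–1 scale: 210.819/255 = 0.8267 → 0.827.

0.827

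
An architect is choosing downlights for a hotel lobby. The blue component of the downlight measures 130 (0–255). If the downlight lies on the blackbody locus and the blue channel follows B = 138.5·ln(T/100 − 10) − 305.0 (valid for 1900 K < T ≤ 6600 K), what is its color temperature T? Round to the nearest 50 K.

3300 K

ln(t − 10) = (130 + 305.0) / 138.5 = 3.1408.
t − 10 = e^3.1408 = 23.122, so t = 33.122.
T = 100·t = 3312 K → 3300 K to the nearest 50 K.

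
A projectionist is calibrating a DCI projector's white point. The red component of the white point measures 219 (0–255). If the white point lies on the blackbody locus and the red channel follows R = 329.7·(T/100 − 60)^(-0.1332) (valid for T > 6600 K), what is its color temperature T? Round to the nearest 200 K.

8200 K

(t − 60)^(-0.1332) = 219/329.7 = 0.66424.
t − 60 = 0.66424^(1/-0.1332) = 0.66424^(-7.508) = 21.572, so t = 81.572.
T = 100·t = 8157 K → 8200 K to the nearest 200 K.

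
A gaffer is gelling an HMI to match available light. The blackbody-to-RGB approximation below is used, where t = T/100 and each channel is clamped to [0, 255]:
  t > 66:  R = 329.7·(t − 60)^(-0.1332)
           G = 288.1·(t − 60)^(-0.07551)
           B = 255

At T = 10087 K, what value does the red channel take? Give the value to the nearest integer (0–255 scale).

t = 10087/100 = 100.87; the t > 66 branch applies.
R = 329.7·(100.87 − 60)^(-0.1332) = 329.7·40.87^(-0.1332) = 329.7·0.61004 = 201.131.
Rounded: 201.

201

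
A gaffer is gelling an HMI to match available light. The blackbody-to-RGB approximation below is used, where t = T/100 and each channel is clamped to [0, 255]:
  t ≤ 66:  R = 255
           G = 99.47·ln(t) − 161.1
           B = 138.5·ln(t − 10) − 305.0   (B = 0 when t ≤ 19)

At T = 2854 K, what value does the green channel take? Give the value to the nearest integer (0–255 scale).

172

t = 2854/100 = 28.54; the t ≤ 66 branch applies.
G = 99.47·ln 28.54 − 161.1 = 99.47·3.3513 − 161.1 = 172.254.
Rounded: 172.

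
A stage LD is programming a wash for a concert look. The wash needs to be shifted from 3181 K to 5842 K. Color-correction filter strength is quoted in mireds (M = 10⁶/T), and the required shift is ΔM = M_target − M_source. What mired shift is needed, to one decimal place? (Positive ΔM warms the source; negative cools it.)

M_source = 10⁶/3181 = 314.367; M_target = 10⁶/5842 = 171.174.
ΔM = 171.174 − 314.367 = -143.192 → -143.2 mireds, a cooling shift.

-143.2 mireds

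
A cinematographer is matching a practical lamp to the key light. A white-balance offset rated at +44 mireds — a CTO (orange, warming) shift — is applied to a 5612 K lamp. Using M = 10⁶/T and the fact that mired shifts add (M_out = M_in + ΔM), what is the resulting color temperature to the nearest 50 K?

M_in = 10⁶/5612 = 178.19 mireds.
M_out = 178.19 + (+44) = 222.19 mireds.
T_out = 10⁶/222.19 = 4500.7 K → 4500 K.

4500 K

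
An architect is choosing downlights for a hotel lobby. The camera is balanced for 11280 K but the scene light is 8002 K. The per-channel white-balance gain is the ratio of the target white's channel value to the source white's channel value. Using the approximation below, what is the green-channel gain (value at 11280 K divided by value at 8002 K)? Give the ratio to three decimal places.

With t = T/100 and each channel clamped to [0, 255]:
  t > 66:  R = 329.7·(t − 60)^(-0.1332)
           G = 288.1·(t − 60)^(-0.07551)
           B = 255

0.929

At 8002 K (t = 80.02):
  G = 288.1·(80.02 − 60)^(-0.07551) = 288.1·20.02^(-0.07551) = 288.1·0.79749 = 229.758.
At 11280 K (t = 112.8):
  G = 288.1·(112.8 − 60)^(-0.07551) = 288.1·52.8^(-0.07551) = 288.1·0.74118 = 213.534.
Gain = 213.534 / 229.758 = 0.9294 → 0.929.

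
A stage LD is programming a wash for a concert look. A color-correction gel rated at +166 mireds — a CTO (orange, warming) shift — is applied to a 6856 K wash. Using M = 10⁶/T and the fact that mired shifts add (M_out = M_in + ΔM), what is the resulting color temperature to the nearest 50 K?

3200 K

M_in = 10⁶/6856 = 145.86 mireds.
M_out = 145.86 + (+166) = 311.86 mireds.
T_out = 10⁶/311.86 = 3206.6 K → 3200 K.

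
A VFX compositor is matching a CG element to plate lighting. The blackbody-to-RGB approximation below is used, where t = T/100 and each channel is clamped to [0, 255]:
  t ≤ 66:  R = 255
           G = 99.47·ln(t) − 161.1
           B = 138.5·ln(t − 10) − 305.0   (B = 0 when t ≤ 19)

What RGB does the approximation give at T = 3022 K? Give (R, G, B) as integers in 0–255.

(255, 178, 111)

t = 3022/100 = 30.22; the t ≤ 66 branch applies.
R = 255 by definition for t ≤ 66.
G = 99.47·ln 30.22 − 161.1 = 99.47·3.4085 − 161.1 = 177.944.
B = 138.5·ln(30.22 − 10) − 305.0 = 138.5·ln 20.22 − 305.0 = 138.5·3.0067 − 305.0 = 111.424.
Rounded: (255, 178, 111).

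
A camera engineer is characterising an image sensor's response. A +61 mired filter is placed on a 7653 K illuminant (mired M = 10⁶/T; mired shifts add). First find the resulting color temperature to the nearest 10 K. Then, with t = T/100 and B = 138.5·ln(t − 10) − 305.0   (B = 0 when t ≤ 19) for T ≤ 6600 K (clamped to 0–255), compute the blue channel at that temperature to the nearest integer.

213

M_in = 10⁶/7653 = 130.67; M_out = 130.67 + (+61) = 191.67.
T_out = 10⁶/191.67 = 5217.4 K → 5220 K; t = 52.2.
B = 138.5·ln(52.2 − 10) − 305.0 = 138.5·ln 42.2 − 305.0 = 138.5·3.7424 − 305.0 = 213.325.
Rounded: 213.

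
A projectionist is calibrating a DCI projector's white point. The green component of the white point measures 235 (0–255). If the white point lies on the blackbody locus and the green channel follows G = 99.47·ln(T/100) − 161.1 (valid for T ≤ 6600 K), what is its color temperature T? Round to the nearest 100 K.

ln t = (235 + 161.1) / 99.47 = 3.9821.
t = e^3.9821 = 53.630.
T = 100·t = 5363 K → 5400 K to the nearest 100 K.

5400 K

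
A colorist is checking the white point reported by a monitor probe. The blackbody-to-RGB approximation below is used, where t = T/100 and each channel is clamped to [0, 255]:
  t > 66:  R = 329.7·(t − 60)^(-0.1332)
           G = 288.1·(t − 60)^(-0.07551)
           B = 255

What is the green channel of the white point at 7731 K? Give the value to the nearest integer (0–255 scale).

t = 7731/100 = 77.31; the t > 66 branch applies.
G = 288.1·(77.31 − 60)^(-0.07551) = 288.1·17.31^(-0.07551) = 288.1·0.80630 = 232.295.
Rounded: 232.

232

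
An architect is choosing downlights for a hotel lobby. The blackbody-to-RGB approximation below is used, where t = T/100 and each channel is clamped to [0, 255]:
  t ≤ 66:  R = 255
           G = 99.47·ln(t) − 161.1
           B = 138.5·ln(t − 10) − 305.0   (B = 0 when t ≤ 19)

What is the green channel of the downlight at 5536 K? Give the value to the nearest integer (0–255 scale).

t = 5536/100 = 55.36; the t ≤ 66 branch applies.
G = 99.47·ln 55.36 − 161.1 = 99.47·4.0139 − 161.1 = 238.158.
Rounded: 238.

238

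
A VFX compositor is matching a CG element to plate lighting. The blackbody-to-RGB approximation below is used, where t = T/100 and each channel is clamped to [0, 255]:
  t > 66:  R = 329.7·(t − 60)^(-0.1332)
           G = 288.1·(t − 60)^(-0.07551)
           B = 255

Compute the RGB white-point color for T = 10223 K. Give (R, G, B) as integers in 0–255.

(200, 217, 255)

t = 10223/100 = 102.23; the t > 66 branch applies.
R = 329.7·(102.23 − 60)^(-0.1332) = 329.7·42.23^(-0.1332) = 329.7·0.60739 = 200.256.
G = 288.1·(102.23 − 60)^(-0.07551) = 288.1·42.23^(-0.07551) = 288.1·0.75379 = 217.166.
B = 255 by definition for t > 66.
Rounded: (200, 217, 255).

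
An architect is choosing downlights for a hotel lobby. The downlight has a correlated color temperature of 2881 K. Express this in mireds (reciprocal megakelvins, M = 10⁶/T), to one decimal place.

347.1 mireds

M = 10⁶ / 2881 = 347.102 → 347.1 mireds.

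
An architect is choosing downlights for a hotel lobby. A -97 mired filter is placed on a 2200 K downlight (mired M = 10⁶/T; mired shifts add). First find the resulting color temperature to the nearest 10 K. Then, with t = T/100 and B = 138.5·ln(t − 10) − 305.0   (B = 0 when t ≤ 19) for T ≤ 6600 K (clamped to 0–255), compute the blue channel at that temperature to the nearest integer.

95

M_in = 10⁶/2200 = 454.55; M_out = 454.55 + (-97) = 357.55.
T_out = 10⁶/357.55 = 2796.8 K → 2800 K; t = 28.
B = 138.5·ln(28 − 10) − 305.0 = 138.5·ln 18 − 305.0 = 138.5·2.8904 − 305.0 = 95.316.
Rounded: 95.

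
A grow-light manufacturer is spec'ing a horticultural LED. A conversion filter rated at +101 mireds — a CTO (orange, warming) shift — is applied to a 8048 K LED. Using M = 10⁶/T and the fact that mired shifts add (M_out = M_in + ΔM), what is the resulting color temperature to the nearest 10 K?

4440 K

M_in = 10⁶/8048 = 124.25 mireds.
M_out = 124.25 + (+101) = 225.25 mireds.
T_out = 10⁶/225.25 = 4439.4 K → 4440 K.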